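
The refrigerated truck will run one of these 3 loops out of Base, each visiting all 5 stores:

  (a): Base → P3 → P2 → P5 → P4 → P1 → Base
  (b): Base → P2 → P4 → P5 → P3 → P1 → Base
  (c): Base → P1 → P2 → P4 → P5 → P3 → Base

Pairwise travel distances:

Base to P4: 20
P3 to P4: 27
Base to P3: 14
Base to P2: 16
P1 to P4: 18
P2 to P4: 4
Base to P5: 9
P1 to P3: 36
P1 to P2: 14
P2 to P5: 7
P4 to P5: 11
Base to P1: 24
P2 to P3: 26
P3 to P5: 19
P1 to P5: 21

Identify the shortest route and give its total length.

86 — (c) is the shortest.

(a): 14 + 26 + 7 + 11 + 18 + 24 = 100
(b): 16 + 4 + 11 + 19 + 36 + 24 = 110
(c): 24 + 14 + 4 + 11 + 19 + 14 = 86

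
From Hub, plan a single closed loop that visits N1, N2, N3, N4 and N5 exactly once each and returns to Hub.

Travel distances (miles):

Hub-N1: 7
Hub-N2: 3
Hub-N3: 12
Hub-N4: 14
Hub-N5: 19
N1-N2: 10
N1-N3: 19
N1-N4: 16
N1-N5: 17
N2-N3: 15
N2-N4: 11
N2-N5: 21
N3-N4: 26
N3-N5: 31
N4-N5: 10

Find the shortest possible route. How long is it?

With 5 stops there are 5!/2 = 60 distinct round trips (a route and its reverse cost the same).
Hub → N1 → N2 → N3 → N4 → N5 → Hub: 7+10+15+26+10+19 = 87
Hub → N1 → N2 → N3 → N5 → N4 → Hub: 7+10+15+31+10+14 = 87
Hub → N1 → N2 → N4 → N3 → N5 → Hub: 7+10+11+26+31+19 = 104
Hub → N1 → N2 → N4 → N5 → N3 → Hub: 7+10+11+10+31+12 = 81
Hub → N1 → N2 → N5 → N3 → N4 → Hub: 7+10+21+31+26+14 = 109
Hub → N1 → N2 → N5 → N4 → N3 → Hub: 7+10+21+10+26+12 = 86
Hub → N1 → N3 → N2 → N4 → N5 → Hub: 7+19+15+11+10+19 = 81
Hub → N1 → N3 → N2 → N5 → N4 → Hub: 7+19+15+21+10+14 = 86
Hub → N1 → N3 → N4 → N2 → N5 → Hub: 7+19+26+11+21+19 = 103
Hub → N1 → N3 → N4 → N5 → N2 → Hub: 7+19+26+10+21+3 = 86
Hub → N1 → N3 → N5 → N2 → N4 → Hub: 7+19+31+21+11+14 = 103
Hub → N1 → N3 → N5 → N4 → N2 → Hub: 7+19+31+10+11+3 = 81
Hub → N1 → N4 → N2 → N3 → N5 → Hub: 7+16+11+15+31+19 = 99
Hub → N1 → N4 → N2 → N5 → N3 → Hub: 7+16+11+21+31+12 = 98
… (46 more)
Hub → N1 → N5 → N4 → N2 → N3 → Hub: 7+17+10+11+15+12 = 72  ← best
The minimum is 72.
One optimal route: Hub → N1 → N5 → N4 → N2 → N3 → Hub (or its reverse).

Shortest round trip = 72 miles.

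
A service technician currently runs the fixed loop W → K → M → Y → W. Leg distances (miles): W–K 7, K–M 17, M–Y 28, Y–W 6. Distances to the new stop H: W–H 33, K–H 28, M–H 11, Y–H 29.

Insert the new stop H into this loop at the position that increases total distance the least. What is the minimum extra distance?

+12 miles — insert H between M and Y.

Insertion cost between consecutive stops i–j is d(i,H) + d(H,j) − d(i,j):
  between W and K: 33 + 28 − 7 = 54
  between K and M: 28 + 11 − 17 = 22
  between M and Y: 11 + 29 − 28 = 12
  between Y and W: 29 + 33 − 6 = 56
Cheapest insertion is between M and Y, adding 12.
New total = 58 + 12 = 70.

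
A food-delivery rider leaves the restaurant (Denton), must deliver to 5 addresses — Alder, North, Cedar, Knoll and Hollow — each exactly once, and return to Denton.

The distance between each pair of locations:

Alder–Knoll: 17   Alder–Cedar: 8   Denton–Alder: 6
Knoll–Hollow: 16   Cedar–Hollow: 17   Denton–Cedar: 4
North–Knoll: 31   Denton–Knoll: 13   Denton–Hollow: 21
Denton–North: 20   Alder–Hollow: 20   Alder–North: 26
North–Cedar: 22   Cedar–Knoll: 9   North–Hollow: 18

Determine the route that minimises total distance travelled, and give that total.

Shortest round trip = 77.

There are 60 distinct closed tours to check (reversals are equivalent).
Denton - Alder - North - Cedar - Knoll - Hollow - Denton: 6+26+22+9+16+21 = 100
Denton - Alder - North - Cedar - Hollow - Knoll - Denton: 6+26+22+17+16+13 = 100
Denton - Alder - North - Knoll - Cedar - Hollow - Denton: 6+26+31+9+17+21 = 110
Denton - Alder - North - Knoll - Hollow - Cedar - Denton: 6+26+31+16+17+4 = 100
Denton - Alder - North - Hollow - Cedar - Knoll - Denton: 6+26+18+17+9+13 = 89
Denton - Alder - North - Hollow - Knoll - Cedar - Denton: 6+26+18+16+9+4 = 79
Denton - Alder - Cedar - North - Knoll - Hollow - Denton: 6+8+22+31+16+21 = 104
Denton - Alder - Cedar - North - Hollow - Knoll - Denton: 6+8+22+18+16+13 = 83
Denton - Alder - Cedar - Knoll - North - Hollow - Denton: 6+8+9+31+18+21 = 93
Denton - Alder - Cedar - Knoll - Hollow - North - Denton: 6+8+9+16+18+20 = 77
Denton - Alder - Cedar - Hollow - North - Knoll - Denton: 6+8+17+18+31+13 = 93
Denton - Alder - Cedar - Hollow - Knoll - North - Denton: 6+8+17+16+31+20 = 98
Denton - Alder - Knoll - North - Cedar - Hollow - Denton: 6+17+31+22+17+21 = 114
Denton - Alder - Knoll - North - Hollow - Cedar - Denton: 6+17+31+18+17+4 = 93
… (46 more)
The minimum is 77.
One optimal route: Denton → Alder → Cedar → Knoll → Hollow → North → Denton (or its reverse).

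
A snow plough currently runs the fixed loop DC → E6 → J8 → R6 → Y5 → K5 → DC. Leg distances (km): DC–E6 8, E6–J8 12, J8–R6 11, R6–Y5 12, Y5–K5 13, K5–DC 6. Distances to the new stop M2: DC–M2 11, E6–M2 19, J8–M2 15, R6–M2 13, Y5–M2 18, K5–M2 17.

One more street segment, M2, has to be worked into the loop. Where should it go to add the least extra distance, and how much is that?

Minimum extra distance: 17 km, inserting M2 between J8 and R6.

Insertion cost between consecutive stops i–j is d(i,M2) + d(M2,j) − d(i,j):
  between DC and E6: 11 + 19 − 8 = 22
  between E6 and J8: 19 + 15 − 12 = 22
  between J8 and R6: 15 + 13 − 11 = 17
  between R6 and Y5: 13 + 18 − 12 = 19
  between Y5 and K5: 18 + 17 − 13 = 22
  between K5 and DC: 17 + 11 − 6 = 22
Cheapest insertion is between J8 and R6, adding 17.
New total = 62 + 17 = 79.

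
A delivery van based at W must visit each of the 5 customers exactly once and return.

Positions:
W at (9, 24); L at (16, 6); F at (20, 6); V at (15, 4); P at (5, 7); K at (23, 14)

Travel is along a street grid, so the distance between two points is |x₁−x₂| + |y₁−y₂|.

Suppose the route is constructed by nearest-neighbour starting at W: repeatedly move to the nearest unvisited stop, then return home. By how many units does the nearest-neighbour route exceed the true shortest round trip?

From W: P=21, K=24, L=25, V=26, F=29 → choose P (21).
From P: L=12, V=13, F=16, K=25 → choose L (12).
From L: V=3, F=4, K=15 → choose V (3).
From V: F=7, K=18 → choose F (7).
From F: K=11 → choose K (11).
NN route W → P → L → V → F → K → W costs 78.
Optimal: W → P → V → L → F → K → W costs 76 (by enumerating all 60 distinct tours).
Excess = 78 − 76 = 2.

2 longer than the optimal tour.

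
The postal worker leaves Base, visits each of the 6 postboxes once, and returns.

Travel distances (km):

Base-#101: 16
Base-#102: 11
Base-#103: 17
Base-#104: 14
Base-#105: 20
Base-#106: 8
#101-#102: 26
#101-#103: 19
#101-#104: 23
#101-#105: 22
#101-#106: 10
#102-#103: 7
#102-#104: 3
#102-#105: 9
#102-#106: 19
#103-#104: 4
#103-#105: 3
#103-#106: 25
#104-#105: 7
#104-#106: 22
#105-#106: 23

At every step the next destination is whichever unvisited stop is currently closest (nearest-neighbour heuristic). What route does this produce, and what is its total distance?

At Base the remaining stops are #106 8, #102 11, #104 14, #101 16, #103 17, #105 20; go to #106.
At #106 the remaining stops are #101 10, #102 19, #104 22, #105 23, #103 25; go to #101.
At #101 the remaining stops are #103 19, #105 22, #104 23, #102 26; go to #103.
At #103 the remaining stops are #105 3, #104 4, #102 7; go to #105.
At #105 the remaining stops are #104 7, #102 9; go to #104.
At #104 the remaining stops are #102 3; go to #102.
Return #102→Base: 11.
Total = 8 + 10 + 19 + 3 + 7 + 3 + 11 = 61.

Total distance 61 km via the nearest-neighbour route Base → #106 → #101 → #103 → #105 → #104 → #102 → Base.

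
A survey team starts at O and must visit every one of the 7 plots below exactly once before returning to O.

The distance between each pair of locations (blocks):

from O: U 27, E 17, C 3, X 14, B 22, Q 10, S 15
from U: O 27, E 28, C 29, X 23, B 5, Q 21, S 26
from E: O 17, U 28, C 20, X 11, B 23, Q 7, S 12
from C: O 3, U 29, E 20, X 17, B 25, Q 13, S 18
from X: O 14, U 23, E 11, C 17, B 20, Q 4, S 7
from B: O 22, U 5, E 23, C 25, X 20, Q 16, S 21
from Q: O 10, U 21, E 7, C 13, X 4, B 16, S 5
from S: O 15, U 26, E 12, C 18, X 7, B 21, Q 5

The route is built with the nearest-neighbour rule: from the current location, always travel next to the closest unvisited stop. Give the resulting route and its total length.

From O: distances to unvisited — C=3, Q=10, X=14, S=15, E=17, B=22, U=27. Nearest is C (3).
From C: distances to unvisited — Q=13, X=17, S=18, E=20, B=25, U=29. Nearest is Q (13).
From Q: distances to unvisited — X=4, S=5, E=7, B=16, U=21. Nearest is X (4).
From X: distances to unvisited — S=7, E=11, B=20, U=23. Nearest is S (7).
From S: distances to unvisited — E=12, B=21, U=26. Nearest is E (12).
From E: distances to unvisited — B=23, U=28. Nearest is B (23).
From B: distances to unvisited — U=5. Nearest is U (5).
Return U→O: 27.
Total = 3 + 13 + 4 + 7 + 12 + 23 + 5 + 27 = 94.

Total distance 94 blocks via the nearest-neighbour route O → C → Q → X → S → E → B → U → O.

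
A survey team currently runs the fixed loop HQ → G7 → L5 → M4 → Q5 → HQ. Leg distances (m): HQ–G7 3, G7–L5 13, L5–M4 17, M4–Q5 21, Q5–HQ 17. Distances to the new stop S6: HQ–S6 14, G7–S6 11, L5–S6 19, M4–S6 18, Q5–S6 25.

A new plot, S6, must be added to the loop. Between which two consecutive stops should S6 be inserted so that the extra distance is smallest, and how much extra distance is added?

Insertion cost between consecutive stops i–j is d(i,S6) + d(S6,j) − d(i,j):
  between HQ and G7: 14 + 11 − 3 = 22
  between G7 and L5: 11 + 19 − 13 = 17
  between L5 and M4: 19 + 18 − 17 = 20
  between M4 and Q5: 18 + 25 − 21 = 22
  between Q5 and HQ: 25 + 14 − 17 = 22
Cheapest insertion is between G7 and L5, adding 17.
New total = 71 + 17 = 88.

+17 m — insert S6 between G7 and L5.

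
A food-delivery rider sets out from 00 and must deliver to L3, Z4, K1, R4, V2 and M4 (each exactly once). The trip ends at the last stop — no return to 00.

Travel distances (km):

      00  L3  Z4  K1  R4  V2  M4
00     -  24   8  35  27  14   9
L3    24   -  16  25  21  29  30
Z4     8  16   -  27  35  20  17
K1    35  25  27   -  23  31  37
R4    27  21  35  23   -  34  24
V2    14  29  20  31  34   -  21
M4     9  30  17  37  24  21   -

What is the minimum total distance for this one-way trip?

There are 6! = 720 possible orderings.
00→L3→Z4→K1→R4→V2→M4: 24+16+27+23+34+21 = 145
00→L3→Z4→K1→R4→M4→V2: 24+16+27+23+24+21 = 135
00→L3→Z4→K1→V2→R4→M4: 24+16+27+31+34+24 = 156
00→L3→Z4→K1→V2→M4→R4: 24+16+27+31+21+24 = 143
00→L3→Z4→K1→M4→R4→V2: 24+16+27+37+24+34 = 162
00→L3→Z4→K1→M4→V2→R4: 24+16+27+37+21+34 = 159
00→L3→Z4→R4→K1→V2→M4: 24+16+35+23+31+21 = 150
00→L3→Z4→R4→K1→M4→V2: 24+16+35+23+37+21 = 156
… (712 more)
00→M4→V2→Z4→L3→R4→K1: 9+21+20+16+21+23 = 110  ← best
The minimum is 110.
One shortest path: 00 → M4 → V2 → Z4 → L3 → R4 → K1.

110 km — the minimum one-way total.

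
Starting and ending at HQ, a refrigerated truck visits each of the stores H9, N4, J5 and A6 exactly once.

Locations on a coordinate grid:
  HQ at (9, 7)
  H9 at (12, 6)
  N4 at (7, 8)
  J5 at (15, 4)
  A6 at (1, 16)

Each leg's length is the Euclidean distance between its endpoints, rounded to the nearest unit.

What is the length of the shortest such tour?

Minimum total distance: 37.

With 4 stops there are 4!/2 = 12 distinct round trips (a route and its reverse cost the same).
HQ → H9 → N4 → J5 → A6 → HQ: 3+5+9+18+12 = 47
HQ → H9 → N4 → A6 → J5 → HQ: 3+5+10+18+7 = 43
HQ → H9 → J5 → N4 → A6 → HQ: 3+4+9+10+12 = 38
HQ → H9 → J5 → A6 → N4 → HQ: 3+4+18+10+2 = 37
HQ → H9 → A6 → N4 → J5 → HQ: 3+15+10+9+7 = 44
HQ → H9 → A6 → J5 → N4 → HQ: 3+15+18+9+2 = 47
HQ → N4 → H9 → J5 → A6 → HQ: 2+5+4+18+12 = 41
HQ → N4 → H9 → A6 → J5 → HQ: 2+5+15+18+7 = 47
HQ → N4 → J5 → H9 → A6 → HQ: 2+9+4+15+12 = 42
HQ → N4 → A6 → H9 → J5 → HQ: 2+10+15+4+7 = 38
HQ → J5 → H9 → N4 → A6 → HQ: 7+4+5+10+12 = 38
HQ → J5 → N4 → H9 → A6 → HQ: 7+9+5+15+12 = 48
The minimum is 37.
One optimal route: HQ → H9 → J5 → A6 → N4 → HQ (or its reverse).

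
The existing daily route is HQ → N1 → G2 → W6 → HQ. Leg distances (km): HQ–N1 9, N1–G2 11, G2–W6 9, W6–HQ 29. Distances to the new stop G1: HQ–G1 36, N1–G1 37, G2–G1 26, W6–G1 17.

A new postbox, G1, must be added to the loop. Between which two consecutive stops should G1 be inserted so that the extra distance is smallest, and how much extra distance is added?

Minimum extra distance: 24 km, inserting G1 between W6 and HQ.

Insertion cost between consecutive stops i–j is d(i,G1) + d(G1,j) − d(i,j):
  between HQ and N1: 36 + 37 − 9 = 64
  between N1 and G2: 37 + 26 − 11 = 52
  between G2 and W6: 26 + 17 − 9 = 34
  between W6 and HQ: 17 + 36 − 29 = 24
Cheapest insertion is between W6 and HQ, adding 24.
New total = 58 + 24 = 82.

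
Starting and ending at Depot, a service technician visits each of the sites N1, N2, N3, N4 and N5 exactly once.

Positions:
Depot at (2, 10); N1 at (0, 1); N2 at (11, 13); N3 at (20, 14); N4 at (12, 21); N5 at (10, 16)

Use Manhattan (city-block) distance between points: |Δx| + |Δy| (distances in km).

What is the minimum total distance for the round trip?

With 5 stops there are 5!/2 = 60 distinct round trips (a route and its reverse cost the same).
Depot → N1 → N2 → N3 → N4 → N5 → Depot: 11+23+10+15+7+14 = 80
Depot → N1 → N2 → N3 → N5 → N4 → Depot: 11+23+10+12+7+21 = 84
Depot → N1 → N2 → N4 → N3 → N5 → Depot: 11+23+9+15+12+14 = 84
Depot → N1 → N2 → N4 → N5 → N3 → Depot: 11+23+9+7+12+22 = 84
Depot → N1 → N2 → N5 → N3 → N4 → Depot: 11+23+4+12+15+21 = 86
Depot → N1 → N2 → N5 → N4 → N3 → Depot: 11+23+4+7+15+22 = 82
Depot → N1 → N3 → N2 → N4 → N5 → Depot: 11+33+10+9+7+14 = 84
Depot → N1 → N3 → N2 → N5 → N4 → Depot: 11+33+10+4+7+21 = 86
Depot → N1 → N3 → N4 → N2 → N5 → Depot: 11+33+15+9+4+14 = 86
Depot → N1 → N3 → N4 → N5 → N2 → Depot: 11+33+15+7+4+12 = 82
Depot → N1 → N3 → N5 → N2 → N4 → Depot: 11+33+12+4+9+21 = 90
Depot → N1 → N3 → N5 → N4 → N2 → Depot: 11+33+12+7+9+12 = 84
Depot → N1 → N4 → N2 → N3 → N5 → Depot: 11+32+9+10+12+14 = 88
Depot → N1 → N4 → N2 → N5 → N3 → Depot: 11+32+9+4+12+22 = 90
… (46 more)
The minimum is 80.
One optimal route: Depot → N1 → N2 → N3 → N4 → N5 → Depot (or its reverse).

80 km — the shortest possible round trip.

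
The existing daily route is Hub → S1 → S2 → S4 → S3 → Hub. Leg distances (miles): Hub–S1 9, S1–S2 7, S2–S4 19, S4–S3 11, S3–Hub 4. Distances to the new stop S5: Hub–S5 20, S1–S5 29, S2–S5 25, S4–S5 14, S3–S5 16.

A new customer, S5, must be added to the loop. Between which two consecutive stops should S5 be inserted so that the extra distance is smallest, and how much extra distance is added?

Insertion cost between consecutive stops i–j is d(i,S5) + d(S5,j) − d(i,j):
  between Hub and S1: 20 + 29 − 9 = 40
  between S1 and S2: 29 + 25 − 7 = 47
  between S2 and S4: 25 + 14 − 19 = 20
  between S4 and S3: 14 + 16 − 11 = 19
  between S3 and Hub: 16 + 20 − 4 = 32
Cheapest insertion is between S4 and S3, adding 19.
New total = 50 + 19 = 69.

Adding 19 miles by placing S5 on the S4–S3 leg.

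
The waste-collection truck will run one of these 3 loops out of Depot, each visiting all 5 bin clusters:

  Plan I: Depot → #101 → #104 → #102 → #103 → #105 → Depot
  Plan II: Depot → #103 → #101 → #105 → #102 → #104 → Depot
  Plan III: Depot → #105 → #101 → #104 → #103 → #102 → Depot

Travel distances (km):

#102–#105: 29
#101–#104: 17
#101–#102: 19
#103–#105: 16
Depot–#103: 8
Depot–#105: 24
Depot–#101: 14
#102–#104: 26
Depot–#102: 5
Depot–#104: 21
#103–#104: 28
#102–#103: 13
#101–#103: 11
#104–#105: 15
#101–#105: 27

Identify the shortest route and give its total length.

110 km — Plan I is the shortest.

Plan I: 14 + 17 + 26 + 13 + 16 + 24 = 110
Plan II: 8 + 11 + 27 + 29 + 26 + 21 = 122
Plan III: 24 + 27 + 17 + 28 + 13 + 5 = 114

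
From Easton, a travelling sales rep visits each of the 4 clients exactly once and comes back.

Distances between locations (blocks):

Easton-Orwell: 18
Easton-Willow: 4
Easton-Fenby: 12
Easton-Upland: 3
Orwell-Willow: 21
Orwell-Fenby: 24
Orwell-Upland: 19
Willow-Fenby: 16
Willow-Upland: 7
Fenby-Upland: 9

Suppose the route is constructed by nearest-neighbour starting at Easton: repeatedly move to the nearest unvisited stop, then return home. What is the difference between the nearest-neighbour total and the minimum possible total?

Excess over optimum: 7 blocks.

From Easton: Upland=3, Willow=4, Fenby=12, Orwell=18 → choose Upland (3).
From Upland: Willow=7, Fenby=9, Orwell=19 → choose Willow (7).
From Willow: Fenby=16, Orwell=21 → choose Fenby (16).
From Fenby: Orwell=24 → choose Orwell (24).
NN route Easton → Upland → Willow → Fenby → Orwell → Easton costs 68.
Optimal: Easton → Willow → Orwell → Fenby → Upland → Easton costs 61 (by enumerating all 12 distinct tours).
Excess = 68 − 61 = 7.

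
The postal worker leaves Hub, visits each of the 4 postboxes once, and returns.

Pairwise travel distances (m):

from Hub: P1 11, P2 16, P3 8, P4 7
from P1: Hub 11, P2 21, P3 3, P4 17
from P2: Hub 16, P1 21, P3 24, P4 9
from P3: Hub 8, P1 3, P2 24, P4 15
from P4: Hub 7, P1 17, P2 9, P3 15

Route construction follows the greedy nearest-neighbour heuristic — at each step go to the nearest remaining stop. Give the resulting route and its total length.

Total distance 48 m via the nearest-neighbour route Hub → P4 → P2 → P1 → P3 → Hub.

From Hub: distances to unvisited — P4=7, P3=8, P1=11, P2=16. Nearest is P4 (7).
From P4: distances to unvisited — P2=9, P3=15, P1=17. Nearest is P2 (9).
From P2: distances to unvisited — P1=21, P3=24. Nearest is P1 (21).
From P1: distances to unvisited — P3=3. Nearest is P3 (3).
Return P3→Hub: 8.
Total = 7 + 9 + 21 + 3 + 8 = 48.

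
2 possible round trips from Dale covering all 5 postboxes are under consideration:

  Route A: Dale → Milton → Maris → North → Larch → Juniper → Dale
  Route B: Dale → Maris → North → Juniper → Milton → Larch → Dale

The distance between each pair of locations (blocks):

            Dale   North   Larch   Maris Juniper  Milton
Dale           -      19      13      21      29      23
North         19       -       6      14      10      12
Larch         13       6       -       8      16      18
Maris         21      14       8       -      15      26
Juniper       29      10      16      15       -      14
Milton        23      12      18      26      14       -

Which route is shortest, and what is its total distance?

Shortest is Route B, total 90 blocks.

Route A: 23 + 26 + 14 + 6 + 16 + 29 = 114
Route B: 21 + 14 + 10 + 14 + 18 + 13 = 90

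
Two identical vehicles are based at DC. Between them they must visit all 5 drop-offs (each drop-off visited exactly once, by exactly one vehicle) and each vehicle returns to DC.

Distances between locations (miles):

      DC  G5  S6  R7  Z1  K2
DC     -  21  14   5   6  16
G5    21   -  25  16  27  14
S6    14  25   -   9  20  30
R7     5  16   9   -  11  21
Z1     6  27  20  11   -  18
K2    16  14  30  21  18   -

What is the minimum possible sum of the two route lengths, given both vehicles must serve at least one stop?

Minimum combined distance: 81 miles.

Try each way of splitting the stops between the two vehicles (each non-empty) and, for each split, find the best tour for each vehicle:
  {G5} + {S6, R7, Z1, K2}: 42 + 68 = 110
  {S6} + {G5, R7, Z1, K2}: 28 + 59 = 87
  {G5, S6} + {R7, Z1, K2}: 60 + 50 = 110
  {R7} + {G5, S6, Z1, K2}: 10 + 77 = 87
  {G5, R7} + {S6, Z1, K2}: 42 + 68 = 110
  {S6, R7} + {G5, Z1, K2}: 28 + 59 = 87
  … (15 splits in total)
  {Z1} + {G5, S6, R7, K2}: 12 + 69 = 81  ← best
Best: vehicle 1 DC → Z1 → DC = 12; vehicle 2 DC → S6 → R7 → G5 → K2 → DC = 69; combined 81.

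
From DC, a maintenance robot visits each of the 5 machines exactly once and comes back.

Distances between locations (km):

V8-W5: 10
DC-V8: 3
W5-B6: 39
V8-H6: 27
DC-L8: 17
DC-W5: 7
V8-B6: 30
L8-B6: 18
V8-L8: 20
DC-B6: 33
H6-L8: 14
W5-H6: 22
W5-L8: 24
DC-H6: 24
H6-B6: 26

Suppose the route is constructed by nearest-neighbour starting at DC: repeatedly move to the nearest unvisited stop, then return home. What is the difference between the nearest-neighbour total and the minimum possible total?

From DC: V8=3, W5=7, L8=17, H6=24, B6=33 → choose V8 (3).
From V8: W5=10, L8=20, H6=27, B6=30 → choose W5 (10).
From W5: H6=22, L8=24, B6=39 → choose H6 (22).
From H6: L8=14, B6=26 → choose L8 (14).
From L8: B6=18 → choose B6 (18).
NN route DC → V8 → W5 → H6 → L8 → B6 → DC costs 100.
Optimal: DC → V8 → B6 → L8 → H6 → W5 → DC costs 94 (by enumerating all 60 distinct tours).
Excess = 100 − 94 = 6.

6 km longer than the optimal tour.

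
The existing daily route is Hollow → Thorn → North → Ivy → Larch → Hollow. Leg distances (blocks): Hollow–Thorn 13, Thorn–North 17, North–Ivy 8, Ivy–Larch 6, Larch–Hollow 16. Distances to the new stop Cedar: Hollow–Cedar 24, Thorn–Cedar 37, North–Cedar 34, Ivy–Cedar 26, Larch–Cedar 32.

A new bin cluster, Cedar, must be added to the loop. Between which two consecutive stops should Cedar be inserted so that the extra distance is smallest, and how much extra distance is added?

Insertion cost between consecutive stops i–j is d(i,Cedar) + d(Cedar,j) − d(i,j):
  between Hollow and Thorn: 24 + 37 − 13 = 48
  between Thorn and North: 37 + 34 − 17 = 54
  between North and Ivy: 34 + 26 − 8 = 52
  between Ivy and Larch: 26 + 32 − 6 = 52
  between Larch and Hollow: 32 + 24 − 16 = 40
Cheapest insertion is between Larch and Hollow, adding 40.
New total = 60 + 40 = 100.

+40 blocks — insert Cedar between Larch and Hollow.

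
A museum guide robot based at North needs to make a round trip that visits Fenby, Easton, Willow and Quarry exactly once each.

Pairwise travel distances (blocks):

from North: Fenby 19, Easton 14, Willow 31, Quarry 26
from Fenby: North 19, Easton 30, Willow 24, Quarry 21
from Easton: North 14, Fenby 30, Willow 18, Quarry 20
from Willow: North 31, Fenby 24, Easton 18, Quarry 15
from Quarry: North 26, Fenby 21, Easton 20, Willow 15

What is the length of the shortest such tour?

Minimum total distance: 87 blocks.

North → Fenby → Easton → Willow → Quarry → North: 19+30+18+15+26 = 108
North → Fenby → Easton → Quarry → Willow → North: 19+30+20+15+31 = 115
North → Fenby → Willow → Easton → Quarry → North: 19+24+18+20+26 = 107
North → Fenby → Willow → Quarry → Easton → North: 19+24+15+20+14 = 92
North → Fenby → Quarry → Easton → Willow → North: 19+21+20+18+31 = 109
North → Fenby → Quarry → Willow → Easton → North: 19+21+15+18+14 = 87
North → Easton → Fenby → Willow → Quarry → North: 14+30+24+15+26 = 109
North → Easton → Fenby → Quarry → Willow → North: 14+30+21+15+31 = 111
North → Easton → Willow → Fenby → Quarry → North: 14+18+24+21+26 = 103
North → Easton → Quarry → Fenby → Willow → North: 14+20+21+24+31 = 110
North → Willow → Fenby → Easton → Quarry → North: 31+24+30+20+26 = 131
North → Willow → Easton → Fenby → Quarry → North: 31+18+30+21+26 = 126
The minimum is 87.
One optimal route: North → Fenby → Quarry → Willow → Easton → North (or its reverse).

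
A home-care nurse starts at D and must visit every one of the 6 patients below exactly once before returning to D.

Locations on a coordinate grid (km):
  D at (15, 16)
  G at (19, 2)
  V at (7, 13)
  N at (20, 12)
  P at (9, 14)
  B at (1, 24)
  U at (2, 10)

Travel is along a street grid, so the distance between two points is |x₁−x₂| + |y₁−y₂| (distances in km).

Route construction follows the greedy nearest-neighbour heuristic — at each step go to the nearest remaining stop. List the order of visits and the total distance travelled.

From D: distances to unvisited — P=8, N=9, V=11, G=18, U=19, B=22. Nearest is P (8).
From P: distances to unvisited — V=3, U=11, N=13, B=18, G=22. Nearest is V (3).
From V: distances to unvisited — U=8, N=14, B=17, G=23. Nearest is U (8).
From U: distances to unvisited — B=15, N=20, G=25. Nearest is B (15).
From B: distances to unvisited — N=31, G=40. Nearest is N (31).
From N: distances to unvisited — G=11. Nearest is G (11).
Return G→D: 18.
Total = 8 + 3 + 8 + 15 + 31 + 11 + 18 = 94.

Total distance 94 km via the nearest-neighbour route D → P → V → U → B → N → G → D.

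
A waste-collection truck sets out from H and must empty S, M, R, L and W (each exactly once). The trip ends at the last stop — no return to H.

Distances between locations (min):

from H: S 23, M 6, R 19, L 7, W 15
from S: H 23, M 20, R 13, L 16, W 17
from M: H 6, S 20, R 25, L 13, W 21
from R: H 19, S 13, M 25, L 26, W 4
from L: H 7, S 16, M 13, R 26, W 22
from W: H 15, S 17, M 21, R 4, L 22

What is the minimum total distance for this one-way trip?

Shortest open route: 52 min.

There are 5! = 120 possible orderings.
H→S→M→R→L→W: 23+20+25+26+22 = 116
H→S→M→R→W→L: 23+20+25+4+22 = 94
H→S→M→L→R→W: 23+20+13+26+4 = 86
H→S→M→L→W→R: 23+20+13+22+4 = 82
H→S→M→W→R→L: 23+20+21+4+26 = 94
H→S→M→W→L→R: 23+20+21+22+26 = 112
H→S→R→M→L→W: 23+13+25+13+22 = 96
H→S→R→M→W→L: 23+13+25+21+22 = 104
H→S→R→L→M→W: 23+13+26+13+21 = 96
H→S→R→L→W→M: 23+13+26+22+21 = 105
H→S→R→W→M→L: 23+13+4+21+13 = 74
H→S→R→W→L→M: 23+13+4+22+13 = 75
H→S→L→M→R→W: 23+16+13+25+4 = 81
H→S→L→M→W→R: 23+16+13+21+4 = 77
… (106 more)
H→M→L→S→R→W: 6+13+16+13+4 = 52  ← best
The minimum is 52.
One shortest path: H → M → L → S → R → W.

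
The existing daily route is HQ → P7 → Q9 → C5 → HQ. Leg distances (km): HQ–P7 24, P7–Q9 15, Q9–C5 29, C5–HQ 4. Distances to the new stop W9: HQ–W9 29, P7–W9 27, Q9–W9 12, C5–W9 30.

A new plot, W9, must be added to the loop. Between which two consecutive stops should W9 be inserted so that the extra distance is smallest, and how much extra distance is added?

Insertion cost between consecutive stops i–j is d(i,W9) + d(W9,j) − d(i,j):
  between HQ and P7: 29 + 27 − 24 = 32
  between P7 and Q9: 27 + 12 − 15 = 24
  between Q9 and C5: 12 + 30 − 29 = 13
  between C5 and HQ: 30 + 29 − 4 = 55
Cheapest insertion is between Q9 and C5, adding 13.
New total = 72 + 13 = 85.

Adding 13 km by placing W9 on the Q9–C5 leg.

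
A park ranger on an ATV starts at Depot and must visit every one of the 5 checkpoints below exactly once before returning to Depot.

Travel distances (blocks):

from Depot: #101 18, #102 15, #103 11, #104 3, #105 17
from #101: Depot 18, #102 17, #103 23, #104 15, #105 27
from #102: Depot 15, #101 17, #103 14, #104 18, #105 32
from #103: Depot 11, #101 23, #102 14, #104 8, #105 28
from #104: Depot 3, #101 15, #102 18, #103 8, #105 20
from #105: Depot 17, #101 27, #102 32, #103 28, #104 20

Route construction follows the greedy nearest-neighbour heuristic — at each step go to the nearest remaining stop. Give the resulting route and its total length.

At Depot the remaining stops are #104 3, #103 11, #102 15, #105 17, #101 18; go to #104.
At #104 the remaining stops are #103 8, #101 15, #102 18, #105 20; go to #103.
At #103 the remaining stops are #102 14, #101 23, #105 28; go to #102.
At #102 the remaining stops are #101 17, #105 32; go to #101.
At #101 the remaining stops are #105 27; go to #105.
Return #105→Depot: 17.
Total = 3 + 8 + 14 + 17 + 27 + 17 = 86.

86 blocks along Depot → #104 → #103 → #102 → #101 → #105 → Depot.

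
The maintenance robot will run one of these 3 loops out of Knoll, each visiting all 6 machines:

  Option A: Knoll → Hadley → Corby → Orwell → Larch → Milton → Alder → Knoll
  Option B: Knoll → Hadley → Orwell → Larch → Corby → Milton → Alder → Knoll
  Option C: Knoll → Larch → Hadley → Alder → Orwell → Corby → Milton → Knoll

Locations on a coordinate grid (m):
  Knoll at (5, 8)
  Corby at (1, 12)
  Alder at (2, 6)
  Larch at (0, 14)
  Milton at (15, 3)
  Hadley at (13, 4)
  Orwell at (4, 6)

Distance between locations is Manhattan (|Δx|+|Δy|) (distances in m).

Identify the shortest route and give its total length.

Shortest is Option B, total 82 m.

Option A: 12 + 20 + 9 + 12 + 26 + 16 + 5 = 100
Option B: 12 + 11 + 12 + 3 + 23 + 16 + 5 = 82
Option C: 11 + 23 + 13 + 2 + 9 + 23 + 15 = 96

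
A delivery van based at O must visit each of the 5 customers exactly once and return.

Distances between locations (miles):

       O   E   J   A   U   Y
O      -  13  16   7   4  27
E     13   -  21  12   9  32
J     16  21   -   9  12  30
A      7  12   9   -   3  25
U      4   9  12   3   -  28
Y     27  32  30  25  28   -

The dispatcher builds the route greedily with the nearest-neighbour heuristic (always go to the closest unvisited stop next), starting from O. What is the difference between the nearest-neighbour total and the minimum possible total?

Excess over optimum: 5 miles.

From O: U=4, A=7, E=13, J=16, Y=27 → choose U (4).
From U: A=3, E=9, J=12, Y=28 → choose A (3).
From A: J=9, E=12, Y=25 → choose J (9).
From J: E=21, Y=30 → choose E (21).
From E: Y=32 → choose Y (32).
NN route O → U → A → J → E → Y → O costs 96.
Optimal: O → E → U → A → J → Y → O costs 91 (by enumerating all 60 distinct tours).
Excess = 96 − 91 = 5.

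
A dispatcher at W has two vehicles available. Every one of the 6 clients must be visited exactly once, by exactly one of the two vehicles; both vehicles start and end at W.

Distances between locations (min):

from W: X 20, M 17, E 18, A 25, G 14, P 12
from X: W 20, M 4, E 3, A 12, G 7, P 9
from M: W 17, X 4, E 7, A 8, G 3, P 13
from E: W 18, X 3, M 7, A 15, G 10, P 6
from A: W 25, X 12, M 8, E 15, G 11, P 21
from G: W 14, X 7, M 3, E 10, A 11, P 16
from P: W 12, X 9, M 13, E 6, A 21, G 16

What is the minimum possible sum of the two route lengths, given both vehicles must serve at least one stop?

There are 2^5 − 1 = 31 ways to divide the 6 stops into two non-empty groups. For each, the best each vehicle can do is its own shortest tour through its group:
  {X} + {M, E, A, G, P}: 40 + 58 = 98
  {M} + {X, E, A, G, P}: 34 + 58 = 92
  {X, M} + {E, A, G, P}: 41 + 58 = 99
  {E} + {X, M, A, G, P}: 36 + 58 = 94
  {X, E} + {M, A, G, P}: 41 + 58 = 99
  {M, E} + {X, A, G, P}: 42 + 58 = 100
  … (31 splits in total)
  {X, M, E, A, G} + {P}: 58 + 24 = 82  ← best
Best: vehicle 1 W → E → X → M → A → G → W = 58; vehicle 2 W → P → W = 24; combined 82.

82 min — the smallest possible combined total.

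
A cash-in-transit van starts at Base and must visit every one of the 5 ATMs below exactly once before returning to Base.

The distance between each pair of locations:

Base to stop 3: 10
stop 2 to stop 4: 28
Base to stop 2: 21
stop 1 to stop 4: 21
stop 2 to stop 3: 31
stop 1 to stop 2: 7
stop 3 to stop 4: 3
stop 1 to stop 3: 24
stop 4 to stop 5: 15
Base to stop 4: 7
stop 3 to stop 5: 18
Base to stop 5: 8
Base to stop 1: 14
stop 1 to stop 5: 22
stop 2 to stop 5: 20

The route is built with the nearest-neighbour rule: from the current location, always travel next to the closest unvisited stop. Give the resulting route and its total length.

Nearest-neighbour total = 69; route Base → stop 4 → stop 3 → stop 5 → stop 2 → stop 1 → Base.

From Base: distances to unvisited — stop 4=7, stop 5=8, stop 3=10, stop 1=14, stop 2=21. Nearest is stop 4 (7).
From stop 4: distances to unvisited — stop 3=3, stop 5=15, stop 1=21, stop 2=28. Nearest is stop 3 (3).
From stop 3: distances to unvisited — stop 5=18, stop 1=24, stop 2=31. Nearest is stop 5 (18).
From stop 5: distances to unvisited — stop 2=20, stop 1=22. Nearest is stop 2 (20).
From stop 2: distances to unvisited — stop 1=7. Nearest is stop 1 (7).
Return stop 1→Base: 14.
Total = 7 + 3 + 18 + 20 + 7 + 14 = 69.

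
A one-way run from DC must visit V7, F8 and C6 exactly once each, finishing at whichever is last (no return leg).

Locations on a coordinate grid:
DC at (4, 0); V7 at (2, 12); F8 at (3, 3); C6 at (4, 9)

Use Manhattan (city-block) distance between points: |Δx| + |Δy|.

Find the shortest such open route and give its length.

16 — the minimum one-way total.

There are 3! = 6 possible orderings.
DC - V7 - F8 - C6: 14+10+7 = 31
DC - V7 - C6 - F8: 14+5+7 = 26
DC - F8 - V7 - C6: 4+10+5 = 19
DC - F8 - C6 - V7: 4+7+5 = 16
DC - C6 - V7 - F8: 9+5+10 = 24
DC - C6 - F8 - V7: 9+7+10 = 26
The minimum is 16.
One shortest path: DC → F8 → C6 → V7.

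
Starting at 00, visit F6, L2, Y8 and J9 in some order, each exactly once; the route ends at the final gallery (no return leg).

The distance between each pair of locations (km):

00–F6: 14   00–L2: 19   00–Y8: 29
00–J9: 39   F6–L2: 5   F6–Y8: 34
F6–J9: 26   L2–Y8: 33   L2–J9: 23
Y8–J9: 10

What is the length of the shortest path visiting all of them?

52 km — the minimum one-way total.

There are 4! = 24 possible orderings.
00 - F6 - L2 - Y8 - J9: 14+5+33+10 = 62
00 - F6 - L2 - J9 - Y8: 14+5+23+10 = 52
00 - F6 - Y8 - L2 - J9: 14+34+33+23 = 104
00 - F6 - Y8 - J9 - L2: 14+34+10+23 = 81
00 - F6 - J9 - L2 - Y8: 14+26+23+33 = 96
00 - F6 - J9 - Y8 - L2: 14+26+10+33 = 83
00 - L2 - F6 - Y8 - J9: 19+5+34+10 = 68
00 - L2 - F6 - J9 - Y8: 19+5+26+10 = 60
00 - L2 - Y8 - F6 - J9: 19+33+34+26 = 112
00 - L2 - Y8 - J9 - F6: 19+33+10+26 = 88
00 - L2 - J9 - F6 - Y8: 19+23+26+34 = 102
00 - L2 - J9 - Y8 - F6: 19+23+10+34 = 86
00 - Y8 - F6 - L2 - J9: 29+34+5+23 = 91
00 - Y8 - F6 - J9 - L2: 29+34+26+23 = 112
… (10 more)
The minimum is 52.
One shortest path: 00 → F6 → L2 → J9 → Y8.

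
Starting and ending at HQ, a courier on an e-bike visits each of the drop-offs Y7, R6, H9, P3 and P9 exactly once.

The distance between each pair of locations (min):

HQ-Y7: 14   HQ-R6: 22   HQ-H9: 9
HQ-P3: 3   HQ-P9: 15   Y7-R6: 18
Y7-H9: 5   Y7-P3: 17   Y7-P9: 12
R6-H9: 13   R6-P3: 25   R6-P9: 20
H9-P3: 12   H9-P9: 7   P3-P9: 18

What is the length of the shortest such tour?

HQ - Y7 - R6 - H9 - P3 - P9 - HQ: 14+18+13+12+18+15 = 90
HQ - Y7 - R6 - H9 - P9 - P3 - HQ: 14+18+13+7+18+3 = 73
HQ - Y7 - R6 - P3 - H9 - P9 - HQ: 14+18+25+12+7+15 = 91
HQ - Y7 - R6 - P3 - P9 - H9 - HQ: 14+18+25+18+7+9 = 91
HQ - Y7 - R6 - P9 - H9 - P3 - HQ: 14+18+20+7+12+3 = 74
HQ - Y7 - R6 - P9 - P3 - H9 - HQ: 14+18+20+18+12+9 = 91
HQ - Y7 - H9 - R6 - P3 - P9 - HQ: 14+5+13+25+18+15 = 90
HQ - Y7 - H9 - R6 - P9 - P3 - HQ: 14+5+13+20+18+3 = 73
HQ - Y7 - H9 - P3 - R6 - P9 - HQ: 14+5+12+25+20+15 = 91
HQ - Y7 - H9 - P3 - P9 - R6 - HQ: 14+5+12+18+20+22 = 91
HQ - Y7 - H9 - P9 - R6 - P3 - HQ: 14+5+7+20+25+3 = 74
HQ - Y7 - H9 - P9 - P3 - R6 - HQ: 14+5+7+18+25+22 = 91
HQ - Y7 - P3 - R6 - H9 - P9 - HQ: 14+17+25+13+7+15 = 91
HQ - Y7 - P3 - R6 - P9 - H9 - HQ: 14+17+25+20+7+9 = 92
… (46 more)
The minimum is 73.
One optimal route: HQ → Y7 → R6 → H9 → P9 → P3 → HQ (or its reverse).

73 min — the shortest possible round trip.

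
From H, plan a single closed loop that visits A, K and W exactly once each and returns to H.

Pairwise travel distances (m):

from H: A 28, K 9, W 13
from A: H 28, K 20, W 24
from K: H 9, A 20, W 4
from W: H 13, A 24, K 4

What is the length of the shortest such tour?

Shortest round trip = 65 m.

H→A→K→W→H: 28+20+4+13 = 65
H→A→W→K→H: 28+24+4+9 = 65
H→K→A→W→H: 9+20+24+13 = 66
The minimum is 65.
One optimal route: H → A → K → W → H (or its reverse).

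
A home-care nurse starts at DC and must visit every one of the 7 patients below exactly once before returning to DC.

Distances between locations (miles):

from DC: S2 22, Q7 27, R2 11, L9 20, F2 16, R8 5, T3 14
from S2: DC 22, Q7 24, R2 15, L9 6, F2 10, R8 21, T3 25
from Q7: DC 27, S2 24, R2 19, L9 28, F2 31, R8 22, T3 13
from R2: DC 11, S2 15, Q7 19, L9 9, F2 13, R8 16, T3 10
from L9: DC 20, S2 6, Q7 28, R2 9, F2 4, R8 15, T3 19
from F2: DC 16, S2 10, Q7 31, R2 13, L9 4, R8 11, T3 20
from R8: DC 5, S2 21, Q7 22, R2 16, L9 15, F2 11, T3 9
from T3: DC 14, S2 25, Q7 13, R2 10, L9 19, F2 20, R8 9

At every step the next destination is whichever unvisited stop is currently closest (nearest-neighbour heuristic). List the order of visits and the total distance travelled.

Nearest-neighbour total = 98 miles; route DC → R8 → T3 → R2 → L9 → F2 → S2 → Q7 → DC.

At DC the remaining stops are R8 5, R2 11, T3 14, F2 16, L9 20, S2 22, Q7 27; go to R8.
At R8 the remaining stops are T3 9, F2 11, L9 15, R2 16, S2 21, Q7 22; go to T3.
At T3 the remaining stops are R2 10, Q7 13, L9 19, F2 20, S2 25; go to R2.
At R2 the remaining stops are L9 9, F2 13, S2 15, Q7 19; go to L9.
At L9 the remaining stops are F2 4, S2 6, Q7 28; go to F2.
At F2 the remaining stops are S2 10, Q7 31; go to S2.
At S2 the remaining stops are Q7 24; go to Q7.
Return Q7→DC: 27.
Total = 5 + 9 + 10 + 9 + 4 + 10 + 24 + 27 = 98.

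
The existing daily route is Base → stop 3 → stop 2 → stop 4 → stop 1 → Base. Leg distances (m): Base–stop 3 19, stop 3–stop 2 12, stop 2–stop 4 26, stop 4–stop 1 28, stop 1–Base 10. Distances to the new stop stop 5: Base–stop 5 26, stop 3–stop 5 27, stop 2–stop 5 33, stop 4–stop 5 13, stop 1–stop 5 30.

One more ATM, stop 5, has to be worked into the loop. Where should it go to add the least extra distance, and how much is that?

+15 m — insert stop 5 between stop 4 and stop 1.

Insertion cost between consecutive stops i–j is d(i,stop 5) + d(stop 5,j) − d(i,j):
  between Base and stop 3: 26 + 27 − 19 = 34
  between stop 3 and stop 2: 27 + 33 − 12 = 48
  between stop 2 and stop 4: 33 + 13 − 26 = 20
  between stop 4 and stop 1: 13 + 30 − 28 = 15
  between stop 1 and Base: 30 + 26 − 10 = 46
Cheapest insertion is between stop 4 and stop 1, adding 15.
New total = 95 + 15 = 110.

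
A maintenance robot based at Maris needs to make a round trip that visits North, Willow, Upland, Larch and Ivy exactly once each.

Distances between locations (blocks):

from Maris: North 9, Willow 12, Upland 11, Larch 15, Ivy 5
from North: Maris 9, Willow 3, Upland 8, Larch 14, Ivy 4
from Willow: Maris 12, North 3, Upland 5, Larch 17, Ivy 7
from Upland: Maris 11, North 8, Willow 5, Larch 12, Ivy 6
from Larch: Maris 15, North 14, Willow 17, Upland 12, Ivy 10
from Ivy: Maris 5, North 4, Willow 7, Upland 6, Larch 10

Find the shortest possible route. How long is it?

Shortest round trip = 44 blocks.

There are 60 distinct closed tours to check (reversals are equivalent).
Maris - North - Willow - Upland - Larch - Ivy - Maris: 9+3+5+12+10+5 = 44
Maris - North - Willow - Upland - Ivy - Larch - Maris: 9+3+5+6+10+15 = 48
Maris - North - Willow - Larch - Upland - Ivy - Maris: 9+3+17+12+6+5 = 52
Maris - North - Willow - Larch - Ivy - Upland - Maris: 9+3+17+10+6+11 = 56
Maris - North - Willow - Ivy - Upland - Larch - Maris: 9+3+7+6+12+15 = 52
Maris - North - Willow - Ivy - Larch - Upland - Maris: 9+3+7+10+12+11 = 52
Maris - North - Upland - Willow - Larch - Ivy - Maris: 9+8+5+17+10+5 = 54
Maris - North - Upland - Willow - Ivy - Larch - Maris: 9+8+5+7+10+15 = 54
Maris - North - Upland - Larch - Willow - Ivy - Maris: 9+8+12+17+7+5 = 58
Maris - North - Upland - Larch - Ivy - Willow - Maris: 9+8+12+10+7+12 = 58
Maris - North - Upland - Ivy - Willow - Larch - Maris: 9+8+6+7+17+15 = 62
Maris - North - Upland - Ivy - Larch - Willow - Maris: 9+8+6+10+17+12 = 62
Maris - North - Larch - Willow - Upland - Ivy - Maris: 9+14+17+5+6+5 = 56
Maris - North - Larch - Willow - Ivy - Upland - Maris: 9+14+17+7+6+11 = 64
… (46 more)
The minimum is 44.
One optimal route: Maris → North → Willow → Upland → Larch → Ivy → Maris (or its reverse).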